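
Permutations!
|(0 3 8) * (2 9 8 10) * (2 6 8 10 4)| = |(0 3 4 2 9 10 6 8)| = 8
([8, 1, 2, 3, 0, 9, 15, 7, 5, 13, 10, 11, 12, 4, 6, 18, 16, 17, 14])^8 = (18)(0 5 13)(4 8 9)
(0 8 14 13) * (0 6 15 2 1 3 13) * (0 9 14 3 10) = (0 8 3 13 6 15 2 1 10)(9 14) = [8, 10, 1, 13, 4, 5, 15, 7, 3, 14, 0, 11, 12, 6, 9, 2]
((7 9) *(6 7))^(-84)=((6 7 9))^(-84)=(9)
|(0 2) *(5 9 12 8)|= 4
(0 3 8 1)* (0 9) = (0 3 8 1 9) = [3, 9, 2, 8, 4, 5, 6, 7, 1, 0]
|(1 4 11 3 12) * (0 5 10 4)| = |(0 5 10 4 11 3 12 1)| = 8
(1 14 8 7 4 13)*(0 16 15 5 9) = (0 16 15 5 9)(1 14 8 7 4 13) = [16, 14, 2, 3, 13, 9, 6, 4, 7, 0, 10, 11, 12, 1, 8, 5, 15]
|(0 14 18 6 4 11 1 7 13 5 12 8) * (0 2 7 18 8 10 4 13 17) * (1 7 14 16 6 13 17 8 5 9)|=|(0 16 6 17)(1 18 13 9)(2 14 5 12 10 4 11 7 8)|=36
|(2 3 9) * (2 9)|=|(9)(2 3)|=2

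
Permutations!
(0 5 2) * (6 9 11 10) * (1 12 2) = [5, 12, 0, 3, 4, 1, 9, 7, 8, 11, 6, 10, 2] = (0 5 1 12 2)(6 9 11 10)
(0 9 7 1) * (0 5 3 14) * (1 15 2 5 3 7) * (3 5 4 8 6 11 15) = [9, 5, 4, 14, 8, 7, 11, 3, 6, 1, 10, 15, 12, 13, 0, 2] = (0 9 1 5 7 3 14)(2 4 8 6 11 15)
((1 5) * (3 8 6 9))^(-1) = (1 5)(3 9 6 8)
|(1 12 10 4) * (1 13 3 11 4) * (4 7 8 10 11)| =|(1 12 11 7 8 10)(3 4 13)| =6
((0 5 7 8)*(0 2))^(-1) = ((0 5 7 8 2))^(-1) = (0 2 8 7 5)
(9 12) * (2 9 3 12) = [0, 1, 9, 12, 4, 5, 6, 7, 8, 2, 10, 11, 3] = (2 9)(3 12)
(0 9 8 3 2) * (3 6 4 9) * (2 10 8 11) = [3, 1, 0, 10, 9, 5, 4, 7, 6, 11, 8, 2] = (0 3 10 8 6 4 9 11 2)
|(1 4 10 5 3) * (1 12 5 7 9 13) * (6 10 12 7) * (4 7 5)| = 4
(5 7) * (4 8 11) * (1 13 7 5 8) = (1 13 7 8 11 4) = [0, 13, 2, 3, 1, 5, 6, 8, 11, 9, 10, 4, 12, 7]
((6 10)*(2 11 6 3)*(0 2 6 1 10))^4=((0 2 11 1 10 3 6))^4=(0 10 2 3 11 6 1)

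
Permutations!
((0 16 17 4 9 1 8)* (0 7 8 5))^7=(17)(7 8)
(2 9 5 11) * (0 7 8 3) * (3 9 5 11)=(0 7 8 9 11 2 5 3)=[7, 1, 5, 0, 4, 3, 6, 8, 9, 11, 10, 2]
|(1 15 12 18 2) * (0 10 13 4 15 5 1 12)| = |(0 10 13 4 15)(1 5)(2 12 18)| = 30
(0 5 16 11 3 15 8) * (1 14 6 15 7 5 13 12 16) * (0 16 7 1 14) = (0 13 12 7 5 14 6 15 8 16 11 3 1) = [13, 0, 2, 1, 4, 14, 15, 5, 16, 9, 10, 3, 7, 12, 6, 8, 11]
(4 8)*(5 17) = (4 8)(5 17) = [0, 1, 2, 3, 8, 17, 6, 7, 4, 9, 10, 11, 12, 13, 14, 15, 16, 5]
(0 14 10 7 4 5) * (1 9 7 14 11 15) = [11, 9, 2, 3, 5, 0, 6, 4, 8, 7, 14, 15, 12, 13, 10, 1] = (0 11 15 1 9 7 4 5)(10 14)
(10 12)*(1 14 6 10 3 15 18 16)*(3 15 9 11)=(1 14 6 10 12 15 18 16)(3 9 11)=[0, 14, 2, 9, 4, 5, 10, 7, 8, 11, 12, 3, 15, 13, 6, 18, 1, 17, 16]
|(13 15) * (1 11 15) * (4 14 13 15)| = |(15)(1 11 4 14 13)| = 5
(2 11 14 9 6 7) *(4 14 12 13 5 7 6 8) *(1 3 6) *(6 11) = (1 3 11 12 13 5 7 2 6)(4 14 9 8) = [0, 3, 6, 11, 14, 7, 1, 2, 4, 8, 10, 12, 13, 5, 9]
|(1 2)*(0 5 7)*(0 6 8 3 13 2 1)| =8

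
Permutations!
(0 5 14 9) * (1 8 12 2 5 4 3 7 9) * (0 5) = (0 4 3 7 9 5 14 1 8 12 2) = [4, 8, 0, 7, 3, 14, 6, 9, 12, 5, 10, 11, 2, 13, 1]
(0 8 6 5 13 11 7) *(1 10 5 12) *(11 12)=(0 8 6 11 7)(1 10 5 13 12)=[8, 10, 2, 3, 4, 13, 11, 0, 6, 9, 5, 7, 1, 12]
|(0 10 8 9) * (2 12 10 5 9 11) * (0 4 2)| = |(0 5 9 4 2 12 10 8 11)| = 9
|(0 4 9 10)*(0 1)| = |(0 4 9 10 1)| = 5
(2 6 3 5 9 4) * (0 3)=(0 3 5 9 4 2 6)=[3, 1, 6, 5, 2, 9, 0, 7, 8, 4]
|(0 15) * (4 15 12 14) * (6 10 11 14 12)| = |(0 6 10 11 14 4 15)| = 7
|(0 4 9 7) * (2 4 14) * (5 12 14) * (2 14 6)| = |(14)(0 5 12 6 2 4 9 7)| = 8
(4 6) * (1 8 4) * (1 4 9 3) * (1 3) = (1 8 9)(4 6) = [0, 8, 2, 3, 6, 5, 4, 7, 9, 1]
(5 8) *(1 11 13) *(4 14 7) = (1 11 13)(4 14 7)(5 8) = [0, 11, 2, 3, 14, 8, 6, 4, 5, 9, 10, 13, 12, 1, 7]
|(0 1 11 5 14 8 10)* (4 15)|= 14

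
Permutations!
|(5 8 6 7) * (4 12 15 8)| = |(4 12 15 8 6 7 5)| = 7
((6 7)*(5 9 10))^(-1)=(5 10 9)(6 7)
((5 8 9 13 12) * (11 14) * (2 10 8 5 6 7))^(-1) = ((2 10 8 9 13 12 6 7)(11 14))^(-1) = (2 7 6 12 13 9 8 10)(11 14)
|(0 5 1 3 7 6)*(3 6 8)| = 12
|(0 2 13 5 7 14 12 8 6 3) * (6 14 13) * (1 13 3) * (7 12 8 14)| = 11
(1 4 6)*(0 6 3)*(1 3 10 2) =(0 6 3)(1 4 10 2) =[6, 4, 1, 0, 10, 5, 3, 7, 8, 9, 2]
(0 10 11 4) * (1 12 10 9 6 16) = (0 9 6 16 1 12 10 11 4) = [9, 12, 2, 3, 0, 5, 16, 7, 8, 6, 11, 4, 10, 13, 14, 15, 1]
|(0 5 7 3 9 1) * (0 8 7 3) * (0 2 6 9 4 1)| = |(0 5 3 4 1 8 7 2 6 9)| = 10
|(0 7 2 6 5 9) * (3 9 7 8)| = 4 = |(0 8 3 9)(2 6 5 7)|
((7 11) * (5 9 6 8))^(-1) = (5 8 6 9)(7 11)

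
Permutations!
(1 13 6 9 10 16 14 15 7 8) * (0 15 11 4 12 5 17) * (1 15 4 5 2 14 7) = [4, 13, 14, 3, 12, 17, 9, 8, 15, 10, 16, 5, 2, 6, 11, 1, 7, 0] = (0 4 12 2 14 11 5 17)(1 13 6 9 10 16 7 8 15)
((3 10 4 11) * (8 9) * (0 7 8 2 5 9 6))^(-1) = ((0 7 8 6)(2 5 9)(3 10 4 11))^(-1) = (0 6 8 7)(2 9 5)(3 11 4 10)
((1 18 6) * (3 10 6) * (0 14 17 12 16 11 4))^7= ((0 14 17 12 16 11 4)(1 18 3 10 6))^7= (1 3 6 18 10)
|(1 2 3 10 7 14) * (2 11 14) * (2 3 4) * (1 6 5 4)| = 21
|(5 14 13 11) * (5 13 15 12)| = |(5 14 15 12)(11 13)| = 4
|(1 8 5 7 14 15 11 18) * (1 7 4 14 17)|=10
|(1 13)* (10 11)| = 2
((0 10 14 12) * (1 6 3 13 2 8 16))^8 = (1 6 3 13 2 8 16)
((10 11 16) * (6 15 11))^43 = (6 16 15 10 11)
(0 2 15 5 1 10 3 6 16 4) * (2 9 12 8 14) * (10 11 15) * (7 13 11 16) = (0 9 12 8 14 2 10 3 6 7 13 11 15 5 1 16 4) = [9, 16, 10, 6, 0, 1, 7, 13, 14, 12, 3, 15, 8, 11, 2, 5, 4]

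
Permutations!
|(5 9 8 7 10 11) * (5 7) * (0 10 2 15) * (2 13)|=21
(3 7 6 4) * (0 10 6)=(0 10 6 4 3 7)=[10, 1, 2, 7, 3, 5, 4, 0, 8, 9, 6]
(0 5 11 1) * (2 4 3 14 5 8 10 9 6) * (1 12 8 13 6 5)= (0 13 6 2 4 3 14 1)(5 11 12 8 10 9)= [13, 0, 4, 14, 3, 11, 2, 7, 10, 5, 9, 12, 8, 6, 1]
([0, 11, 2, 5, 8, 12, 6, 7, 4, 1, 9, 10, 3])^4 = (3 5 12)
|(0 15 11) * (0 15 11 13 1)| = 5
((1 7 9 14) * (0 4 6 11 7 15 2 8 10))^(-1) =((0 4 6 11 7 9 14 1 15 2 8 10))^(-1) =(0 10 8 2 15 1 14 9 7 11 6 4)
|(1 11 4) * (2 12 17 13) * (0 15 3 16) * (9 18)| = |(0 15 3 16)(1 11 4)(2 12 17 13)(9 18)| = 12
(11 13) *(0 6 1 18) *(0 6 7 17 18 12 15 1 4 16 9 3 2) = (0 7 17 18 6 4 16 9 3 2)(1 12 15)(11 13) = [7, 12, 0, 2, 16, 5, 4, 17, 8, 3, 10, 13, 15, 11, 14, 1, 9, 18, 6]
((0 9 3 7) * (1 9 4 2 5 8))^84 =((0 4 2 5 8 1 9 3 7))^84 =(0 5 9)(1 7 2)(3 4 8)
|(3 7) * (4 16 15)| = 6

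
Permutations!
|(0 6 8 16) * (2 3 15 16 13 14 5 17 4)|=12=|(0 6 8 13 14 5 17 4 2 3 15 16)|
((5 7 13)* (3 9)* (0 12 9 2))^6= ((0 12 9 3 2)(5 7 13))^6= (13)(0 12 9 3 2)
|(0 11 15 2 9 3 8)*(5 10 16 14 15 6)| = |(0 11 6 5 10 16 14 15 2 9 3 8)| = 12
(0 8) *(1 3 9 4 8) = (0 1 3 9 4 8) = [1, 3, 2, 9, 8, 5, 6, 7, 0, 4]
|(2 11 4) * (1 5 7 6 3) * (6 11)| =8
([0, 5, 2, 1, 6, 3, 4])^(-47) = [0, 5, 2, 1, 6, 3, 4]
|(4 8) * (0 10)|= |(0 10)(4 8)|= 2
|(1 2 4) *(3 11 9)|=|(1 2 4)(3 11 9)|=3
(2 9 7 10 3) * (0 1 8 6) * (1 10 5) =(0 10 3 2 9 7 5 1 8 6) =[10, 8, 9, 2, 4, 1, 0, 5, 6, 7, 3]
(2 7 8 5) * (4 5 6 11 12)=(2 7 8 6 11 12 4 5)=[0, 1, 7, 3, 5, 2, 11, 8, 6, 9, 10, 12, 4]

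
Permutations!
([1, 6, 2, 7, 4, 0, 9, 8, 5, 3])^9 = [1, 6, 2, 7, 4, 0, 9, 8, 5, 3]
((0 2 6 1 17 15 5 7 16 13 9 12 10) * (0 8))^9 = (0 13 17 8 16 1 10 7 6 12 5 2 9 15)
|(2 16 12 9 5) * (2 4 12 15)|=12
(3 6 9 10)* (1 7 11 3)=(1 7 11 3 6 9 10)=[0, 7, 2, 6, 4, 5, 9, 11, 8, 10, 1, 3]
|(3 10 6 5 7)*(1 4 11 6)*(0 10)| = |(0 10 1 4 11 6 5 7 3)| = 9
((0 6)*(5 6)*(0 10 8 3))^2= (0 6 8)(3 5 10)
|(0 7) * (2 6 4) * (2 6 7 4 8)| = |(0 4 6 8 2 7)| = 6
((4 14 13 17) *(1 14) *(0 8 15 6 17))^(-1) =((0 8 15 6 17 4 1 14 13))^(-1) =(0 13 14 1 4 17 6 15 8)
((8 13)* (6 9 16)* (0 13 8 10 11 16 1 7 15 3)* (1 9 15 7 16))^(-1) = (0 3 15 6 16 1 11 10 13)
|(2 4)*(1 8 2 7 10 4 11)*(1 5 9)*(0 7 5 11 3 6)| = 11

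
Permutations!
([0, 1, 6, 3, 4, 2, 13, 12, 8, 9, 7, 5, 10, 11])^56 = [0, 1, 6, 3, 4, 2, 13, 10, 8, 9, 12, 5, 7, 11]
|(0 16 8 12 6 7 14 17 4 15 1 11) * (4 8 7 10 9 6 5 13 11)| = |(0 16 7 14 17 8 12 5 13 11)(1 4 15)(6 10 9)| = 30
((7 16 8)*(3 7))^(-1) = (3 8 16 7)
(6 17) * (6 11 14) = (6 17 11 14) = [0, 1, 2, 3, 4, 5, 17, 7, 8, 9, 10, 14, 12, 13, 6, 15, 16, 11]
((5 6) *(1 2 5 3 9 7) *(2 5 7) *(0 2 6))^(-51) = ((0 2 7 1 5)(3 9 6))^(-51) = (9)(0 5 1 7 2)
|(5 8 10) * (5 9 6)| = |(5 8 10 9 6)| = 5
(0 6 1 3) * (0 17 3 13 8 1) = (0 6)(1 13 8)(3 17) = [6, 13, 2, 17, 4, 5, 0, 7, 1, 9, 10, 11, 12, 8, 14, 15, 16, 3]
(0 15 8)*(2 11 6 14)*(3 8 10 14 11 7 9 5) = [15, 1, 7, 8, 4, 3, 11, 9, 0, 5, 14, 6, 12, 13, 2, 10] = (0 15 10 14 2 7 9 5 3 8)(6 11)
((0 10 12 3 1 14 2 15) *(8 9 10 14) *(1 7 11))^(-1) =((0 14 2 15)(1 8 9 10 12 3 7 11))^(-1) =(0 15 2 14)(1 11 7 3 12 10 9 8)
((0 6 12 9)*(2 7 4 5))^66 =((0 6 12 9)(2 7 4 5))^66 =(0 12)(2 4)(5 7)(6 9)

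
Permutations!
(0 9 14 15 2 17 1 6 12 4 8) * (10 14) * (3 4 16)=[9, 6, 17, 4, 8, 5, 12, 7, 0, 10, 14, 11, 16, 13, 15, 2, 3, 1]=(0 9 10 14 15 2 17 1 6 12 16 3 4 8)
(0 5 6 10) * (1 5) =[1, 5, 2, 3, 4, 6, 10, 7, 8, 9, 0] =(0 1 5 6 10)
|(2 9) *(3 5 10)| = |(2 9)(3 5 10)| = 6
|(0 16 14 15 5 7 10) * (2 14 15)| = |(0 16 15 5 7 10)(2 14)| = 6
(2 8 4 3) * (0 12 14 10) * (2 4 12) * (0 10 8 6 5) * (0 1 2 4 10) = (0 4 3 10)(1 2 6 5)(8 12 14) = [4, 2, 6, 10, 3, 1, 5, 7, 12, 9, 0, 11, 14, 13, 8]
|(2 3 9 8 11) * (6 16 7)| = 15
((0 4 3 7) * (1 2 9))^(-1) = (0 7 3 4)(1 9 2) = ((0 4 3 7)(1 2 9))^(-1)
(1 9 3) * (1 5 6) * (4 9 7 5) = (1 7 5 6)(3 4 9) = [0, 7, 2, 4, 9, 6, 1, 5, 8, 3]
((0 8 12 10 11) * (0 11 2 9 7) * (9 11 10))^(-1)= ((0 8 12 9 7)(2 11 10))^(-1)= (0 7 9 12 8)(2 10 11)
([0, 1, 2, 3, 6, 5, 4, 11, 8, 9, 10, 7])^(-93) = (4 6)(7 11)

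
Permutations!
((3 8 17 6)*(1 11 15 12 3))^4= (1 3)(6 12)(8 11)(15 17)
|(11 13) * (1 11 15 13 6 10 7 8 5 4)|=8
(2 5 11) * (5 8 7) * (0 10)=[10, 1, 8, 3, 4, 11, 6, 5, 7, 9, 0, 2]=(0 10)(2 8 7 5 11)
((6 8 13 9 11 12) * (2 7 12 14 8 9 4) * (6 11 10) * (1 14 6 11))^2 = (1 8 4 7)(2 12 14 13)(6 10)(9 11)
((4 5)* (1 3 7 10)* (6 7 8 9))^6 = ((1 3 8 9 6 7 10)(4 5))^6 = (1 10 7 6 9 8 3)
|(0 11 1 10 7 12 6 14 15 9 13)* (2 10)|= 12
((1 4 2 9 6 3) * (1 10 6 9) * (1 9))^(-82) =((1 4 2 9)(3 10 6))^(-82) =(1 2)(3 6 10)(4 9)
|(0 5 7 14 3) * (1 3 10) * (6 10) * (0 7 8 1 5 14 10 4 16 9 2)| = 42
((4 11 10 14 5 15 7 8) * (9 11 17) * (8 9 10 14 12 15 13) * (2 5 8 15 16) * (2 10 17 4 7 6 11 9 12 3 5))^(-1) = (17)(3 10 16 12 7 8 14 11 6 15 13 5)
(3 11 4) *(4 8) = (3 11 8 4) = [0, 1, 2, 11, 3, 5, 6, 7, 4, 9, 10, 8]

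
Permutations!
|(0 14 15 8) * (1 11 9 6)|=|(0 14 15 8)(1 11 9 6)|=4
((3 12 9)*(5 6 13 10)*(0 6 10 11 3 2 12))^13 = (0 11 6 3 13)(2 12 9)(5 10)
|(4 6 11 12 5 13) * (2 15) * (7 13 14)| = |(2 15)(4 6 11 12 5 14 7 13)| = 8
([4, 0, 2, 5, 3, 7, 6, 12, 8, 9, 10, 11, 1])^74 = (0 7 4 12 3 1 5)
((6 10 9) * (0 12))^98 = ((0 12)(6 10 9))^98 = (12)(6 9 10)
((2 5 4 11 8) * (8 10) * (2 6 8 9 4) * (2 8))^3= (2 6 8 5)(4 9 10 11)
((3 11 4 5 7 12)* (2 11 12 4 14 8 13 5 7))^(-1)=(2 5 13 8 14 11)(3 12)(4 7)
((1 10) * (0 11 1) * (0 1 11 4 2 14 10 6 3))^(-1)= ((0 4 2 14 10 1 6 3))^(-1)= (0 3 6 1 10 14 2 4)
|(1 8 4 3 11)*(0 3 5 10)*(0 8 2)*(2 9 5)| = 10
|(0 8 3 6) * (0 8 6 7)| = |(0 6 8 3 7)| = 5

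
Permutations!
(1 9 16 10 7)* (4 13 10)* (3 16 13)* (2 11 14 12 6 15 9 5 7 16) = [0, 5, 11, 2, 3, 7, 15, 1, 8, 13, 16, 14, 6, 10, 12, 9, 4] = (1 5 7)(2 11 14 12 6 15 9 13 10 16 4 3)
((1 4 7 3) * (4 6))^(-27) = ((1 6 4 7 3))^(-27) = (1 7 6 3 4)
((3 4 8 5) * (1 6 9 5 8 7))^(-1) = (1 7 4 3 5 9 6)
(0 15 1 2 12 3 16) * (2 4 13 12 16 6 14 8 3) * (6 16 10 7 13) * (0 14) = (0 15 1 4 6)(2 10 7 13 12)(3 16 14 8) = [15, 4, 10, 16, 6, 5, 0, 13, 3, 9, 7, 11, 2, 12, 8, 1, 14]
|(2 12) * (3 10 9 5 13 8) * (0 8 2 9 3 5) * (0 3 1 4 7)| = |(0 8 5 13 2 12 9 3 10 1 4 7)| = 12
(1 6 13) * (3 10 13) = [0, 6, 2, 10, 4, 5, 3, 7, 8, 9, 13, 11, 12, 1] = (1 6 3 10 13)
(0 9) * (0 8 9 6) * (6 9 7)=[9, 1, 2, 3, 4, 5, 0, 6, 7, 8]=(0 9 8 7 6)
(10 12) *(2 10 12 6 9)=(12)(2 10 6 9)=[0, 1, 10, 3, 4, 5, 9, 7, 8, 2, 6, 11, 12]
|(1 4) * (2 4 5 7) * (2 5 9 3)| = 10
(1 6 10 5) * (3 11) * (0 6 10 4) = (0 6 4)(1 10 5)(3 11) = [6, 10, 2, 11, 0, 1, 4, 7, 8, 9, 5, 3]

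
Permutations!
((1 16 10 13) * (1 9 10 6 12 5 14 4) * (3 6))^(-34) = (1 14 12 3)(4 5 6 16)(9 13 10)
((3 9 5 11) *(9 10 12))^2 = (3 12 5)(9 11 10)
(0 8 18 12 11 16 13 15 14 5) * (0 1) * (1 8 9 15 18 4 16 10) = (0 9 15 14 5 8 4 16 13 18 12 11 10 1) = [9, 0, 2, 3, 16, 8, 6, 7, 4, 15, 1, 10, 11, 18, 5, 14, 13, 17, 12]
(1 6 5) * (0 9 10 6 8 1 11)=[9, 8, 2, 3, 4, 11, 5, 7, 1, 10, 6, 0]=(0 9 10 6 5 11)(1 8)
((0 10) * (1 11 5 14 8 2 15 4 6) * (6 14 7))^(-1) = (0 10)(1 6 7 5 11)(2 8 14 4 15)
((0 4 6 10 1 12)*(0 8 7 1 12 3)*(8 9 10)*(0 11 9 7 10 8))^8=(12)(0 6 4)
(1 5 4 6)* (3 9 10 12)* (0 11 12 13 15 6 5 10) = (0 11 12 3 9)(1 10 13 15 6)(4 5) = [11, 10, 2, 9, 5, 4, 1, 7, 8, 0, 13, 12, 3, 15, 14, 6]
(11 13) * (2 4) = (2 4)(11 13) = [0, 1, 4, 3, 2, 5, 6, 7, 8, 9, 10, 13, 12, 11]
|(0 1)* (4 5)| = 2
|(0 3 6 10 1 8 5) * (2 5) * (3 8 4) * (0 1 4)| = 20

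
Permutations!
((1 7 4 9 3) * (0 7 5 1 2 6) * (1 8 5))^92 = (0 7 4 9 3 2 6)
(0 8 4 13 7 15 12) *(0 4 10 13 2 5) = (0 8 10 13 7 15 12 4 2 5) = [8, 1, 5, 3, 2, 0, 6, 15, 10, 9, 13, 11, 4, 7, 14, 12]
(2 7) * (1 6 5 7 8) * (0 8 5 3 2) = (0 8 1 6 3 2 5 7) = [8, 6, 5, 2, 4, 7, 3, 0, 1]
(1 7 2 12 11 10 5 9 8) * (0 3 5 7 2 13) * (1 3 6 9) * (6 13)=(0 13)(1 2 12 11 10 7 6 9 8 3 5)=[13, 2, 12, 5, 4, 1, 9, 6, 3, 8, 7, 10, 11, 0]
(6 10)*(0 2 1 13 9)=[2, 13, 1, 3, 4, 5, 10, 7, 8, 0, 6, 11, 12, 9]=(0 2 1 13 9)(6 10)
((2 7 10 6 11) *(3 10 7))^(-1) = (2 11 6 10 3)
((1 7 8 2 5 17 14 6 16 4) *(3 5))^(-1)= ((1 7 8 2 3 5 17 14 6 16 4))^(-1)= (1 4 16 6 14 17 5 3 2 8 7)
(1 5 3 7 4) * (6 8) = [0, 5, 2, 7, 1, 3, 8, 4, 6] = (1 5 3 7 4)(6 8)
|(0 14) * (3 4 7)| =6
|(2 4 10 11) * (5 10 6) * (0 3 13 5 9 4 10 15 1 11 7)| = 30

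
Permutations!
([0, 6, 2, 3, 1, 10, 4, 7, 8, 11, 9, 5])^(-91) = [0, 4, 2, 3, 6, 10, 1, 7, 8, 11, 9, 5]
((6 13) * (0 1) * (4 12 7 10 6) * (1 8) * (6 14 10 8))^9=(0 6 13 4 12 7 8 1)(10 14)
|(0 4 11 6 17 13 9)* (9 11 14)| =4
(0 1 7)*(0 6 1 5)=(0 5)(1 7 6)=[5, 7, 2, 3, 4, 0, 1, 6]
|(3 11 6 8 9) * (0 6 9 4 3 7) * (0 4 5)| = |(0 6 8 5)(3 11 9 7 4)| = 20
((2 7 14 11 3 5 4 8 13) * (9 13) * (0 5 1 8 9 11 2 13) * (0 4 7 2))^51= (0 14 7 5)(1 3 11 8)(4 9)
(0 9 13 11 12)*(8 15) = (0 9 13 11 12)(8 15) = [9, 1, 2, 3, 4, 5, 6, 7, 15, 13, 10, 12, 0, 11, 14, 8]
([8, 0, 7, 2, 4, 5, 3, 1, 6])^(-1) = (0 1 7 2 3 6 8)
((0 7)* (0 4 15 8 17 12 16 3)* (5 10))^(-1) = ((0 7 4 15 8 17 12 16 3)(5 10))^(-1) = (0 3 16 12 17 8 15 4 7)(5 10)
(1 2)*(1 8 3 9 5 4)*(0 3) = [3, 2, 8, 9, 1, 4, 6, 7, 0, 5] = (0 3 9 5 4 1 2 8)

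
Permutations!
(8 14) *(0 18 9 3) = (0 18 9 3)(8 14) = [18, 1, 2, 0, 4, 5, 6, 7, 14, 3, 10, 11, 12, 13, 8, 15, 16, 17, 9]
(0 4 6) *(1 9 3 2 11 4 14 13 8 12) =(0 14 13 8 12 1 9 3 2 11 4 6) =[14, 9, 11, 2, 6, 5, 0, 7, 12, 3, 10, 4, 1, 8, 13]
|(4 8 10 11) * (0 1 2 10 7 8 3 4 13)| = 6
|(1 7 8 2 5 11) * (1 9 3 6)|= |(1 7 8 2 5 11 9 3 6)|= 9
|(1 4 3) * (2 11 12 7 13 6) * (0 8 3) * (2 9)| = 35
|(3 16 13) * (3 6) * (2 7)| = 4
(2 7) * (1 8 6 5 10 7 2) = (1 8 6 5 10 7) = [0, 8, 2, 3, 4, 10, 5, 1, 6, 9, 7]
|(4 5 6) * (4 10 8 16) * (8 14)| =|(4 5 6 10 14 8 16)| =7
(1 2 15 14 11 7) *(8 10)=(1 2 15 14 11 7)(8 10)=[0, 2, 15, 3, 4, 5, 6, 1, 10, 9, 8, 7, 12, 13, 11, 14]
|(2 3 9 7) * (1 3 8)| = 6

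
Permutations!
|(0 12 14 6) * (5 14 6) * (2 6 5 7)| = |(0 12 5 14 7 2 6)| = 7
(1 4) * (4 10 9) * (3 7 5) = (1 10 9 4)(3 7 5) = [0, 10, 2, 7, 1, 3, 6, 5, 8, 4, 9]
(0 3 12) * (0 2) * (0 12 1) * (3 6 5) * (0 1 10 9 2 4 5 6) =[0, 1, 12, 10, 5, 3, 6, 7, 8, 2, 9, 11, 4] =(2 12 4 5 3 10 9)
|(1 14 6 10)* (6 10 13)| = 6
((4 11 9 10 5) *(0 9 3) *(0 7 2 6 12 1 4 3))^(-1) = ((0 9 10 5 3 7 2 6 12 1 4 11))^(-1) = (0 11 4 1 12 6 2 7 3 5 10 9)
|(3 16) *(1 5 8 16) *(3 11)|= 6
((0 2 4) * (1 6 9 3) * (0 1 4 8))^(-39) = (1 6 9 3 4) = ((0 2 8)(1 6 9 3 4))^(-39)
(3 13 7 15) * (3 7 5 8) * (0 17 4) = (0 17 4)(3 13 5 8)(7 15) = [17, 1, 2, 13, 0, 8, 6, 15, 3, 9, 10, 11, 12, 5, 14, 7, 16, 4]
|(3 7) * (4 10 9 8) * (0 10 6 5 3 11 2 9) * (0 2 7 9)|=6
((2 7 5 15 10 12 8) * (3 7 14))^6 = (2 10 7)(3 8 15)(5 14 12) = ((2 14 3 7 5 15 10 12 8))^6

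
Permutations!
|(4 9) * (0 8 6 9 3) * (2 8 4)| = 12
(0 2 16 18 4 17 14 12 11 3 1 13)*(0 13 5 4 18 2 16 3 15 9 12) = (18)(0 16 2 3 1 5 4 17 14)(9 12 11 15) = [16, 5, 3, 1, 17, 4, 6, 7, 8, 12, 10, 15, 11, 13, 0, 9, 2, 14, 18]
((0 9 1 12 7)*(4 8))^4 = (0 7 12 1 9)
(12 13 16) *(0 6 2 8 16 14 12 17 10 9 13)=(0 6 2 8 16 17 10 9 13 14 12)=[6, 1, 8, 3, 4, 5, 2, 7, 16, 13, 9, 11, 0, 14, 12, 15, 17, 10]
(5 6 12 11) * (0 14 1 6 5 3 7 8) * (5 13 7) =(0 14 1 6 12 11 3 5 13 7 8) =[14, 6, 2, 5, 4, 13, 12, 8, 0, 9, 10, 3, 11, 7, 1]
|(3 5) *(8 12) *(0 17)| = 2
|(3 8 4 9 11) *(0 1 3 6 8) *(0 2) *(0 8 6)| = |(0 1 3 2 8 4 9 11)| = 8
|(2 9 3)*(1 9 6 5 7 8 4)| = 9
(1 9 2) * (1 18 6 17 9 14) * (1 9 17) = (1 14 9 2 18 6) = [0, 14, 18, 3, 4, 5, 1, 7, 8, 2, 10, 11, 12, 13, 9, 15, 16, 17, 6]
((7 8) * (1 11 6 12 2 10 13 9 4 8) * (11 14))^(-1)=((1 14 11 6 12 2 10 13 9 4 8 7))^(-1)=(1 7 8 4 9 13 10 2 12 6 11 14)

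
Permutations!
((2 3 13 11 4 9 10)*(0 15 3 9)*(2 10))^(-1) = (0 4 11 13 3 15)(2 9)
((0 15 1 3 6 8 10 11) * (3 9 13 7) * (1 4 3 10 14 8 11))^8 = (0 4 6)(1 7 9 10 13)(3 11 15)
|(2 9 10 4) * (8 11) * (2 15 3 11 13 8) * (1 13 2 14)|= 11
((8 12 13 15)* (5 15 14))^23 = ((5 15 8 12 13 14))^23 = (5 14 13 12 8 15)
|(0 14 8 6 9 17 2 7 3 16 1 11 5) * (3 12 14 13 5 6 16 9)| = 12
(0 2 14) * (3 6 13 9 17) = (0 2 14)(3 6 13 9 17) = [2, 1, 14, 6, 4, 5, 13, 7, 8, 17, 10, 11, 12, 9, 0, 15, 16, 3]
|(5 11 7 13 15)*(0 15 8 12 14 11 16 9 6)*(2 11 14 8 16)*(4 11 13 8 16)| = 13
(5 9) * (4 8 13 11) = (4 8 13 11)(5 9) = [0, 1, 2, 3, 8, 9, 6, 7, 13, 5, 10, 4, 12, 11]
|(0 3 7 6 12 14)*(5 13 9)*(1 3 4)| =24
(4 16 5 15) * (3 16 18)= (3 16 5 15 4 18)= [0, 1, 2, 16, 18, 15, 6, 7, 8, 9, 10, 11, 12, 13, 14, 4, 5, 17, 3]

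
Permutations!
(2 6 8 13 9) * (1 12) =(1 12)(2 6 8 13 9) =[0, 12, 6, 3, 4, 5, 8, 7, 13, 2, 10, 11, 1, 9]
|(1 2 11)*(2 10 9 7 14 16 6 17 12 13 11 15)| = 22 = |(1 10 9 7 14 16 6 17 12 13 11)(2 15)|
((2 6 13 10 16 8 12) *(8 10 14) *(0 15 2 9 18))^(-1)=((0 15 2 6 13 14 8 12 9 18)(10 16))^(-1)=(0 18 9 12 8 14 13 6 2 15)(10 16)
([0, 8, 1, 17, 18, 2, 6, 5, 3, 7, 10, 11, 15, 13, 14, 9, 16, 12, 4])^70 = [0, 1, 2, 3, 4, 5, 6, 7, 8, 9, 10, 11, 12, 13, 14, 15, 16, 17, 18]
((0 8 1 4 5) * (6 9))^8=(9)(0 4 8 5 1)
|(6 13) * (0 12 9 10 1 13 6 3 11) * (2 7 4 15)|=8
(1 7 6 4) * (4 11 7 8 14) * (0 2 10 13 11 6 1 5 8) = (0 2 10 13 11 7 1)(4 5 8 14) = [2, 0, 10, 3, 5, 8, 6, 1, 14, 9, 13, 7, 12, 11, 4]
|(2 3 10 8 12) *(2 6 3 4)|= 10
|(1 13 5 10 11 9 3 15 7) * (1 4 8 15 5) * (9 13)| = 28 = |(1 9 3 5 10 11 13)(4 8 15 7)|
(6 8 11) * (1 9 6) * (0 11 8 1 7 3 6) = (0 11 7 3 6 1 9) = [11, 9, 2, 6, 4, 5, 1, 3, 8, 0, 10, 7]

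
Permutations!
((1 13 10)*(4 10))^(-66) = ((1 13 4 10))^(-66) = (1 4)(10 13)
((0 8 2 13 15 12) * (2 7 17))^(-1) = ((0 8 7 17 2 13 15 12))^(-1) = (0 12 15 13 2 17 7 8)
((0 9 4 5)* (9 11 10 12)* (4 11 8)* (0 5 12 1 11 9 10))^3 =((0 8 4 12 10 1 11))^3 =(0 12 11 4 1 8 10)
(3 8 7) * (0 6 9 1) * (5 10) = (0 6 9 1)(3 8 7)(5 10) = [6, 0, 2, 8, 4, 10, 9, 3, 7, 1, 5]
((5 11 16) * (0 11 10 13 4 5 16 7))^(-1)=(16)(0 7 11)(4 13 10 5)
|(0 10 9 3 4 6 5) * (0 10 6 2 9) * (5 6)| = |(0 5 10)(2 9 3 4)| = 12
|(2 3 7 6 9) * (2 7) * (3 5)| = 3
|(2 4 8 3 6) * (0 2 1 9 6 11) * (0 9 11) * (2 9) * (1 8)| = 20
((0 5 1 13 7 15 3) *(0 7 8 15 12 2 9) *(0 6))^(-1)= ((0 5 1 13 8 15 3 7 12 2 9 6))^(-1)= (0 6 9 2 12 7 3 15 8 13 1 5)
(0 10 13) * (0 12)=(0 10 13 12)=[10, 1, 2, 3, 4, 5, 6, 7, 8, 9, 13, 11, 0, 12]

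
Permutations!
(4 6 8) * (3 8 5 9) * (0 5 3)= [5, 1, 2, 8, 6, 9, 3, 7, 4, 0]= (0 5 9)(3 8 4 6)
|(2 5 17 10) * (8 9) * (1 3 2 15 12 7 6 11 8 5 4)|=20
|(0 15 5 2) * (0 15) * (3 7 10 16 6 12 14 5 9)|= 11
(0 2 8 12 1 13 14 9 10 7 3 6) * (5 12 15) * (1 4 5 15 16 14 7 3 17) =(0 2 8 16 14 9 10 3 6)(1 13 7 17)(4 5 12) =[2, 13, 8, 6, 5, 12, 0, 17, 16, 10, 3, 11, 4, 7, 9, 15, 14, 1]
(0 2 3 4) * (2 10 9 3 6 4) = (0 10 9 3 2 6 4) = [10, 1, 6, 2, 0, 5, 4, 7, 8, 3, 9]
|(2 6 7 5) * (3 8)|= 4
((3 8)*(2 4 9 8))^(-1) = (2 3 8 9 4) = ((2 4 9 8 3))^(-1)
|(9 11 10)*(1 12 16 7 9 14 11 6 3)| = |(1 12 16 7 9 6 3)(10 14 11)| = 21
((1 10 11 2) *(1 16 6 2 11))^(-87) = (16)(1 10)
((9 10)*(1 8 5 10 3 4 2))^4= (1 9)(2 10)(3 8)(4 5)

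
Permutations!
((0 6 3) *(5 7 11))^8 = ((0 6 3)(5 7 11))^8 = (0 3 6)(5 11 7)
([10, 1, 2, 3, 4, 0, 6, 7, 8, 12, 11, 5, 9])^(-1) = [5, 1, 2, 3, 4, 11, 6, 7, 8, 12, 0, 10, 9]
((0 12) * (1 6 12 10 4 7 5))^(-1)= ((0 10 4 7 5 1 6 12))^(-1)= (0 12 6 1 5 7 4 10)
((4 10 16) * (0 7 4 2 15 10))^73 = (0 7 4)(2 15 10 16)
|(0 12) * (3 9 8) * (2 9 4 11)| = 6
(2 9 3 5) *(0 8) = (0 8)(2 9 3 5) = [8, 1, 9, 5, 4, 2, 6, 7, 0, 3]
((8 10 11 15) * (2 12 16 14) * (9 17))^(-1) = (2 14 16 12)(8 15 11 10)(9 17)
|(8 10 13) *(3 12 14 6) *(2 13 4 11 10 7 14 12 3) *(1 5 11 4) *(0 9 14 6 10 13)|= 12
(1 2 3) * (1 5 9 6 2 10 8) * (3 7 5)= [0, 10, 7, 3, 4, 9, 2, 5, 1, 6, 8]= (1 10 8)(2 7 5 9 6)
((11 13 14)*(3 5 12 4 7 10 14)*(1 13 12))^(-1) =(1 5 3 13)(4 12 11 14 10 7)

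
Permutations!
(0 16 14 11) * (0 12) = [16, 1, 2, 3, 4, 5, 6, 7, 8, 9, 10, 12, 0, 13, 11, 15, 14] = (0 16 14 11 12)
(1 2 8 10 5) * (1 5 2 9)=(1 9)(2 8 10)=[0, 9, 8, 3, 4, 5, 6, 7, 10, 1, 2]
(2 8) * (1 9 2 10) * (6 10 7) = (1 9 2 8 7 6 10) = [0, 9, 8, 3, 4, 5, 10, 6, 7, 2, 1]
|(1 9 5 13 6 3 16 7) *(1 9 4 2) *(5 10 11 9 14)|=|(1 4 2)(3 16 7 14 5 13 6)(9 10 11)|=21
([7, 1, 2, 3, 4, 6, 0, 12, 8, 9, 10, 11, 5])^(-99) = [7, 1, 2, 3, 4, 6, 0, 12, 8, 9, 10, 11, 5]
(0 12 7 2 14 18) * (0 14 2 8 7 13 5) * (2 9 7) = (0 12 13 5)(2 9 7 8)(14 18) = [12, 1, 9, 3, 4, 0, 6, 8, 2, 7, 10, 11, 13, 5, 18, 15, 16, 17, 14]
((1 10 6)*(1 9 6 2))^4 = (1 10 2) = ((1 10 2)(6 9))^4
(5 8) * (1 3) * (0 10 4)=[10, 3, 2, 1, 0, 8, 6, 7, 5, 9, 4]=(0 10 4)(1 3)(5 8)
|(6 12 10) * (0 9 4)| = |(0 9 4)(6 12 10)| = 3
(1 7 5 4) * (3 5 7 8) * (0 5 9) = (0 5 4 1 8 3 9) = [5, 8, 2, 9, 1, 4, 6, 7, 3, 0]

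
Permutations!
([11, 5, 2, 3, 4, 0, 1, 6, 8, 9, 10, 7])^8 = [7, 0, 2, 3, 4, 11, 5, 1, 8, 9, 10, 6]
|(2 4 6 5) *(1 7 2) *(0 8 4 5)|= 4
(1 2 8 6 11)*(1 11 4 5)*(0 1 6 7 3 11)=(0 1 2 8 7 3 11)(4 5 6)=[1, 2, 8, 11, 5, 6, 4, 3, 7, 9, 10, 0]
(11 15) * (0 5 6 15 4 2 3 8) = (0 5 6 15 11 4 2 3 8) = [5, 1, 3, 8, 2, 6, 15, 7, 0, 9, 10, 4, 12, 13, 14, 11]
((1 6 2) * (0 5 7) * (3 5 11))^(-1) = (0 7 5 3 11)(1 2 6)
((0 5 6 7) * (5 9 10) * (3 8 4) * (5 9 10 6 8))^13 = ((0 10 9 6 7)(3 5 8 4))^13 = (0 6 10 7 9)(3 5 8 4)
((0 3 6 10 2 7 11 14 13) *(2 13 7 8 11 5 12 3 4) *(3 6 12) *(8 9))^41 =(0 13 10 6 12 3 5 7 14 11 8 9 2 4)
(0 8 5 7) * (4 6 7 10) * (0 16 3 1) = (0 8 5 10 4 6 7 16 3 1) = [8, 0, 2, 1, 6, 10, 7, 16, 5, 9, 4, 11, 12, 13, 14, 15, 3]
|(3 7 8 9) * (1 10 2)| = |(1 10 2)(3 7 8 9)| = 12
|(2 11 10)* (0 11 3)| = |(0 11 10 2 3)| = 5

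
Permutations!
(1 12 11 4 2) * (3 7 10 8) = (1 12 11 4 2)(3 7 10 8) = [0, 12, 1, 7, 2, 5, 6, 10, 3, 9, 8, 4, 11]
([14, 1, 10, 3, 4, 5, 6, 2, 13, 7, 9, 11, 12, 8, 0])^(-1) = (0 14)(2 7 9 10)(8 13)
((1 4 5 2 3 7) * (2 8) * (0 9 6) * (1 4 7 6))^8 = ((0 9 1 7 4 5 8 2 3 6))^8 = (0 3 8 4 1)(2 5 7 9 6)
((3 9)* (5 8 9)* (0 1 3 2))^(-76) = (0 1 3 5 8 9 2)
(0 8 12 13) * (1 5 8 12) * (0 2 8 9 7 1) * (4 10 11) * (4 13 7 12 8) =(0 8)(1 5 9 12 7)(2 4 10 11 13) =[8, 5, 4, 3, 10, 9, 6, 1, 0, 12, 11, 13, 7, 2]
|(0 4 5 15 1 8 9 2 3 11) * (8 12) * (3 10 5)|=8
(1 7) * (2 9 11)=(1 7)(2 9 11)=[0, 7, 9, 3, 4, 5, 6, 1, 8, 11, 10, 2]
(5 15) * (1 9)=(1 9)(5 15)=[0, 9, 2, 3, 4, 15, 6, 7, 8, 1, 10, 11, 12, 13, 14, 5]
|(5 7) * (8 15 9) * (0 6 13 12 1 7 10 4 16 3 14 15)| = 15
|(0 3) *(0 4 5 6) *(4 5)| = |(0 3 5 6)| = 4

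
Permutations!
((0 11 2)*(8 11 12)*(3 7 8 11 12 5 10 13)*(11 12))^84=((0 5 10 13 3 7 8 11 2))^84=(0 13 8)(2 10 7)(3 11 5)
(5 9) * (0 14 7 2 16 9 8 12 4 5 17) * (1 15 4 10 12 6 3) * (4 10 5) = (0 14 7 2 16 9 17)(1 15 10 12 5 8 6 3) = [14, 15, 16, 1, 4, 8, 3, 2, 6, 17, 12, 11, 5, 13, 7, 10, 9, 0]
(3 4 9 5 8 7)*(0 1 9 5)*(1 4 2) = (0 4 5 8 7 3 2 1 9) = [4, 9, 1, 2, 5, 8, 6, 3, 7, 0]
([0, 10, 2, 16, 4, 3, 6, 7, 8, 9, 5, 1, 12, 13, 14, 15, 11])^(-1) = [0, 11, 2, 5, 4, 10, 6, 7, 8, 9, 1, 16, 12, 13, 14, 15, 3]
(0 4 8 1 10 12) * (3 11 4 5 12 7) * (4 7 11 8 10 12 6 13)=(0 5 6 13 4 10 11 7 3 8 1 12)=[5, 12, 2, 8, 10, 6, 13, 3, 1, 9, 11, 7, 0, 4]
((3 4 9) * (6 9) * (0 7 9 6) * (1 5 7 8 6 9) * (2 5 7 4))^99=(0 9 5 8 3 4 6 2)(1 7)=((0 8 6 9 3 2 5 4)(1 7))^99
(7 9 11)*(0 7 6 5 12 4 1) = [7, 0, 2, 3, 1, 12, 5, 9, 8, 11, 10, 6, 4] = (0 7 9 11 6 5 12 4 1)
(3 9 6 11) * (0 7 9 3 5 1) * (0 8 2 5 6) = (0 7 9)(1 8 2 5)(6 11) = [7, 8, 5, 3, 4, 1, 11, 9, 2, 0, 10, 6]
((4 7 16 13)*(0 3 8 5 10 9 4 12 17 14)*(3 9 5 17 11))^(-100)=((0 9 4 7 16 13 12 11 3 8 17 14)(5 10))^(-100)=(0 3 16)(4 17 12)(7 14 11)(8 13 9)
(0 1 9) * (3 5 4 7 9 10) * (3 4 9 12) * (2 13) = (0 1 10 4 7 12 3 5 9)(2 13) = [1, 10, 13, 5, 7, 9, 6, 12, 8, 0, 4, 11, 3, 2]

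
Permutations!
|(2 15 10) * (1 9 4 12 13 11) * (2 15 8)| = |(1 9 4 12 13 11)(2 8)(10 15)| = 6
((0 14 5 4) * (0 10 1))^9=((0 14 5 4 10 1))^9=(0 4)(1 5)(10 14)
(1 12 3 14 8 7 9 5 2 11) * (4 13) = (1 12 3 14 8 7 9 5 2 11)(4 13) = [0, 12, 11, 14, 13, 2, 6, 9, 7, 5, 10, 1, 3, 4, 8]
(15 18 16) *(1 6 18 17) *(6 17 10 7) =(1 17)(6 18 16 15 10 7) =[0, 17, 2, 3, 4, 5, 18, 6, 8, 9, 7, 11, 12, 13, 14, 10, 15, 1, 16]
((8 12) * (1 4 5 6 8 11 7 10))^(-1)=((1 4 5 6 8 12 11 7 10))^(-1)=(1 10 7 11 12 8 6 5 4)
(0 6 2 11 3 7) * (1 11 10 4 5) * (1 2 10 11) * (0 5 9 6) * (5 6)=(2 11 3 7 6 10 4 9 5)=[0, 1, 11, 7, 9, 2, 10, 6, 8, 5, 4, 3]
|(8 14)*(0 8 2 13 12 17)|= |(0 8 14 2 13 12 17)|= 7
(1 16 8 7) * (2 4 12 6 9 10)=(1 16 8 7)(2 4 12 6 9 10)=[0, 16, 4, 3, 12, 5, 9, 1, 7, 10, 2, 11, 6, 13, 14, 15, 8]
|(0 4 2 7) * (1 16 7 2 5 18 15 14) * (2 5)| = |(0 4 2 5 18 15 14 1 16 7)| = 10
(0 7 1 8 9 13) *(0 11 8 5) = (0 7 1 5)(8 9 13 11) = [7, 5, 2, 3, 4, 0, 6, 1, 9, 13, 10, 8, 12, 11]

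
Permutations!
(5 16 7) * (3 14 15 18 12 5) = (3 14 15 18 12 5 16 7) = [0, 1, 2, 14, 4, 16, 6, 3, 8, 9, 10, 11, 5, 13, 15, 18, 7, 17, 12]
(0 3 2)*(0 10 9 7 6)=(0 3 2 10 9 7 6)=[3, 1, 10, 2, 4, 5, 0, 6, 8, 7, 9]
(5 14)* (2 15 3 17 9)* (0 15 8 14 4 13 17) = (0 15 3)(2 8 14 5 4 13 17 9) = [15, 1, 8, 0, 13, 4, 6, 7, 14, 2, 10, 11, 12, 17, 5, 3, 16, 9]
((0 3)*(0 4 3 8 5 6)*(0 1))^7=(0 5 1 8 6)(3 4)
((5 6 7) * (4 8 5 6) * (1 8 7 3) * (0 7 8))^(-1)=((0 7 6 3 1)(4 8 5))^(-1)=(0 1 3 6 7)(4 5 8)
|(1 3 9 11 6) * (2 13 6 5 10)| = |(1 3 9 11 5 10 2 13 6)| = 9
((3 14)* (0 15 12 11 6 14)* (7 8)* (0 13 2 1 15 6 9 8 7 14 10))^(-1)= (0 10 6)(1 2 13 3 14 8 9 11 12 15)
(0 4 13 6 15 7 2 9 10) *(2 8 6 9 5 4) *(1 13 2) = (0 1 13 9 10)(2 5 4)(6 15 7 8) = [1, 13, 5, 3, 2, 4, 15, 8, 6, 10, 0, 11, 12, 9, 14, 7]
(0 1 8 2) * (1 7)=(0 7 1 8 2)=[7, 8, 0, 3, 4, 5, 6, 1, 2]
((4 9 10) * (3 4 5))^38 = ((3 4 9 10 5))^38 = (3 10 4 5 9)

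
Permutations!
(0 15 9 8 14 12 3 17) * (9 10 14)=(0 15 10 14 12 3 17)(8 9)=[15, 1, 2, 17, 4, 5, 6, 7, 9, 8, 14, 11, 3, 13, 12, 10, 16, 0]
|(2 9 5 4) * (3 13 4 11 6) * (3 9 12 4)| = |(2 12 4)(3 13)(5 11 6 9)| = 12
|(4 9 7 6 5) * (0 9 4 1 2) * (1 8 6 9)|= 6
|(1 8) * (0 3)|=2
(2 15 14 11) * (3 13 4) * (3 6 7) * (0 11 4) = [11, 1, 15, 13, 6, 5, 7, 3, 8, 9, 10, 2, 12, 0, 4, 14] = (0 11 2 15 14 4 6 7 3 13)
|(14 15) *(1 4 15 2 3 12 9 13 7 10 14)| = |(1 4 15)(2 3 12 9 13 7 10 14)| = 24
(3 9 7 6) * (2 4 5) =(2 4 5)(3 9 7 6) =[0, 1, 4, 9, 5, 2, 3, 6, 8, 7]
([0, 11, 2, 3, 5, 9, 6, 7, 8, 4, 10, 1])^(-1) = [0, 11, 2, 3, 9, 4, 6, 7, 8, 5, 10, 1]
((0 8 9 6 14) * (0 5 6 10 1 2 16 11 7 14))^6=((0 8 9 10 1 2 16 11 7 14 5 6))^6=(0 16)(1 5)(2 6)(7 9)(8 11)(10 14)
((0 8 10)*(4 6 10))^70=((0 8 4 6 10))^70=(10)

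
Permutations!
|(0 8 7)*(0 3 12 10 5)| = 7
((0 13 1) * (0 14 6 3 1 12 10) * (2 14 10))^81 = (14)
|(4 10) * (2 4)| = 3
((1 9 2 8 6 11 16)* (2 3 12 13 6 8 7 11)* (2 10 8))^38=(1 3 13 10 2 11)(6 8 7 16 9 12)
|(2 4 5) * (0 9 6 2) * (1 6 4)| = 12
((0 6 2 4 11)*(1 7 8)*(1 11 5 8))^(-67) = (0 4 11 2 8 6 5)(1 7)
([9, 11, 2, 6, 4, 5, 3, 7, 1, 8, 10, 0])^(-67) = (0 1 9 11 8)(3 6)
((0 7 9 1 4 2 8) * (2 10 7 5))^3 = (0 8 2 5)(1 7 4 9 10)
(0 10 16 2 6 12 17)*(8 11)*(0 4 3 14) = (0 10 16 2 6 12 17 4 3 14)(8 11) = [10, 1, 6, 14, 3, 5, 12, 7, 11, 9, 16, 8, 17, 13, 0, 15, 2, 4]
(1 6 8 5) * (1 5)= [0, 6, 2, 3, 4, 5, 8, 7, 1]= (1 6 8)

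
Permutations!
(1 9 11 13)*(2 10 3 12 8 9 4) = (1 4 2 10 3 12 8 9 11 13) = [0, 4, 10, 12, 2, 5, 6, 7, 9, 11, 3, 13, 8, 1]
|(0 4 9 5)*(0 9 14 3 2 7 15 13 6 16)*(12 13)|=|(0 4 14 3 2 7 15 12 13 6 16)(5 9)|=22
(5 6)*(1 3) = [0, 3, 2, 1, 4, 6, 5] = (1 3)(5 6)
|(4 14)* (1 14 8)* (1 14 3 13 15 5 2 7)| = 21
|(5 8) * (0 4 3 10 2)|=|(0 4 3 10 2)(5 8)|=10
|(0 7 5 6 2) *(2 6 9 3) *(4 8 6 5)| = 9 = |(0 7 4 8 6 5 9 3 2)|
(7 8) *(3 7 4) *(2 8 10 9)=(2 8 4 3 7 10 9)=[0, 1, 8, 7, 3, 5, 6, 10, 4, 2, 9]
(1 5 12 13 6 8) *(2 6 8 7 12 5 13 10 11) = (1 13 8)(2 6 7 12 10 11) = [0, 13, 6, 3, 4, 5, 7, 12, 1, 9, 11, 2, 10, 8]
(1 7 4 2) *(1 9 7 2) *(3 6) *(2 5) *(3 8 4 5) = (1 3 6 8 4)(2 9 7 5) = [0, 3, 9, 6, 1, 2, 8, 5, 4, 7]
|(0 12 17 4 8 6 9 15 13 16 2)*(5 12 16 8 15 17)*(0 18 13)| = |(0 16 2 18 13 8 6 9 17 4 15)(5 12)| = 22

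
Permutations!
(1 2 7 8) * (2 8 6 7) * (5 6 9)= (1 8)(5 6 7 9)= [0, 8, 2, 3, 4, 6, 7, 9, 1, 5]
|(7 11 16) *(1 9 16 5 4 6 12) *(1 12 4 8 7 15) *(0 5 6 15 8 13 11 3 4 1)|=|(0 5 13 11 6 1 9 16 8 7 3 4 15)|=13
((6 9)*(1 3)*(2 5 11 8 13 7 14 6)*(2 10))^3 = ((1 3)(2 5 11 8 13 7 14 6 9 10))^3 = (1 3)(2 8 14 10 11 7 9 5 13 6)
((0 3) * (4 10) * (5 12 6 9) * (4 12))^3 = (0 3)(4 6)(5 12)(9 10)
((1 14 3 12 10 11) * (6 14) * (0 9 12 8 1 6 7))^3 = (0 10 14 1 9 11 3 7 12 6 8) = ((0 9 12 10 11 6 14 3 8 1 7))^3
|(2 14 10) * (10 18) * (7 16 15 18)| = 7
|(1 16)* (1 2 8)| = 4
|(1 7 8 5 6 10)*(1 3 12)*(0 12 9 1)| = |(0 12)(1 7 8 5 6 10 3 9)| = 8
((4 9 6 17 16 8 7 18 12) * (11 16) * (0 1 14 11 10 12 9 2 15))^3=((0 1 14 11 16 8 7 18 9 6 17 10 12 4 2 15))^3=(0 11 7 6 12 15 14 8 9 10 2 1 16 18 17 4)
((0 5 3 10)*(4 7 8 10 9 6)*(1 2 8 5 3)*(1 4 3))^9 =(0 10 8 2 1)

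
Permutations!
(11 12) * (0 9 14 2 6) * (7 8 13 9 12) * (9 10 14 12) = (0 9 12 11 7 8 13 10 14 2 6) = [9, 1, 6, 3, 4, 5, 0, 8, 13, 12, 14, 7, 11, 10, 2]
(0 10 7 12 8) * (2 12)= [10, 1, 12, 3, 4, 5, 6, 2, 0, 9, 7, 11, 8]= (0 10 7 2 12 8)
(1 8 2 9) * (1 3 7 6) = [0, 8, 9, 7, 4, 5, 1, 6, 2, 3] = (1 8 2 9 3 7 6)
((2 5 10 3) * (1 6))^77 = ((1 6)(2 5 10 3))^77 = (1 6)(2 5 10 3)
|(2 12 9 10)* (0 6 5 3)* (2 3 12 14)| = 14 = |(0 6 5 12 9 10 3)(2 14)|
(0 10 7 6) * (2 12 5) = (0 10 7 6)(2 12 5) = [10, 1, 12, 3, 4, 2, 0, 6, 8, 9, 7, 11, 5]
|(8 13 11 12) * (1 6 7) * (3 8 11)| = |(1 6 7)(3 8 13)(11 12)| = 6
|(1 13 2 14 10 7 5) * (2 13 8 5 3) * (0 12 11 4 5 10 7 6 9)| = 20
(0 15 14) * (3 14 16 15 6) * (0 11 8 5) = (0 6 3 14 11 8 5)(15 16) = [6, 1, 2, 14, 4, 0, 3, 7, 5, 9, 10, 8, 12, 13, 11, 16, 15]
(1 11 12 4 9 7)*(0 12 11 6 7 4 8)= (0 12 8)(1 6 7)(4 9)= [12, 6, 2, 3, 9, 5, 7, 1, 0, 4, 10, 11, 8]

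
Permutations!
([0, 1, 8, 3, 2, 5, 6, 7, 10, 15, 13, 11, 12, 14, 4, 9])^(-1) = [0, 1, 4, 3, 14, 5, 6, 7, 2, 15, 8, 11, 12, 10, 13, 9]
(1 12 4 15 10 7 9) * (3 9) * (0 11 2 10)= (0 11 2 10 7 3 9 1 12 4 15)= [11, 12, 10, 9, 15, 5, 6, 3, 8, 1, 7, 2, 4, 13, 14, 0]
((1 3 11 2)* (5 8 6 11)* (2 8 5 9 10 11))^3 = ((1 3 9 10 11 8 6 2))^3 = (1 10 6 3 11 2 9 8)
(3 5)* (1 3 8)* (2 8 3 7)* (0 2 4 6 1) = (0 2 8)(1 7 4 6)(3 5) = [2, 7, 8, 5, 6, 3, 1, 4, 0]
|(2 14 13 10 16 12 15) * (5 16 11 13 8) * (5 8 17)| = |(2 14 17 5 16 12 15)(10 11 13)| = 21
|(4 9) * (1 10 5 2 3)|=|(1 10 5 2 3)(4 9)|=10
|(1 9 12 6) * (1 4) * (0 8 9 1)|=6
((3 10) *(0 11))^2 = ((0 11)(3 10))^2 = (11)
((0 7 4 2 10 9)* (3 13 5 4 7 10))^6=(2 3 13 5 4)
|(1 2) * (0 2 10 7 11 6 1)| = 10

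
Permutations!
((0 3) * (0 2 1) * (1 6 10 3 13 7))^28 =((0 13 7 1)(2 6 10 3))^28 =(13)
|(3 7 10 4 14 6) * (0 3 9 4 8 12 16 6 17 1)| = |(0 3 7 10 8 12 16 6 9 4 14 17 1)| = 13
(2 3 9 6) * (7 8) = (2 3 9 6)(7 8) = [0, 1, 3, 9, 4, 5, 2, 8, 7, 6]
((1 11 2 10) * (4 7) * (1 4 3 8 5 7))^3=(1 10 11 4 2)(3 7 5 8)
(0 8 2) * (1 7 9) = (0 8 2)(1 7 9) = [8, 7, 0, 3, 4, 5, 6, 9, 2, 1]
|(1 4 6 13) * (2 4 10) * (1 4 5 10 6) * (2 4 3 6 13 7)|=9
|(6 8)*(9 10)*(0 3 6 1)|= |(0 3 6 8 1)(9 10)|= 10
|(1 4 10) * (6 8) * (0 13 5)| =6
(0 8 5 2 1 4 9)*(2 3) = (0 8 5 3 2 1 4 9) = [8, 4, 1, 2, 9, 3, 6, 7, 5, 0]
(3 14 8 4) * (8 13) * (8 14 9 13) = (3 9 13 14 8 4) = [0, 1, 2, 9, 3, 5, 6, 7, 4, 13, 10, 11, 12, 14, 8]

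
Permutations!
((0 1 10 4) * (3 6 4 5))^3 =((0 1 10 5 3 6 4))^3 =(0 5 4 10 6 1 3)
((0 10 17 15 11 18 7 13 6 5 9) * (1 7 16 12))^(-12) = ((0 10 17 15 11 18 16 12 1 7 13 6 5 9))^(-12) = (0 17 11 16 1 13 5)(6 9 10 15 18 12 7)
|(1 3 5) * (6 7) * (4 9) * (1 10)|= 4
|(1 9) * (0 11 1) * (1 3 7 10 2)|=8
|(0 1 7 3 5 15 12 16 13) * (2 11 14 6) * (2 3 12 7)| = 13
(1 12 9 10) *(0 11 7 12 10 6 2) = [11, 10, 0, 3, 4, 5, 2, 12, 8, 6, 1, 7, 9] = (0 11 7 12 9 6 2)(1 10)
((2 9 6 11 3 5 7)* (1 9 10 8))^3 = ((1 9 6 11 3 5 7 2 10 8))^3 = (1 11 7 8 6 5 10 9 3 2)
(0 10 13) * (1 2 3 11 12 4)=(0 10 13)(1 2 3 11 12 4)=[10, 2, 3, 11, 1, 5, 6, 7, 8, 9, 13, 12, 4, 0]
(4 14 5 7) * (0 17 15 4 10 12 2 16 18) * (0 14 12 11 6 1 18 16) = (0 17 15 4 12 2)(1 18 14 5 7 10 11 6) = [17, 18, 0, 3, 12, 7, 1, 10, 8, 9, 11, 6, 2, 13, 5, 4, 16, 15, 14]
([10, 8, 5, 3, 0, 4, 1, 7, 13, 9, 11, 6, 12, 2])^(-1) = (0 4 5 2 13 8 1 6 11 10)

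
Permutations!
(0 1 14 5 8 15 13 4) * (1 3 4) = (0 3 4)(1 14 5 8 15 13) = [3, 14, 2, 4, 0, 8, 6, 7, 15, 9, 10, 11, 12, 1, 5, 13]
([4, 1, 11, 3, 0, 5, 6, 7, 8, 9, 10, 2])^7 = (0 4)(2 11)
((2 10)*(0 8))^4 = (10)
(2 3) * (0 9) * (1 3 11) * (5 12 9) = (0 5 12 9)(1 3 2 11) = [5, 3, 11, 2, 4, 12, 6, 7, 8, 0, 10, 1, 9]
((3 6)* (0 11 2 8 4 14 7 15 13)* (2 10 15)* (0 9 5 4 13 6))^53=((0 11 10 15 6 3)(2 8 13 9 5 4 14 7))^53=(0 3 6 15 10 11)(2 4 13 7 5 8 14 9)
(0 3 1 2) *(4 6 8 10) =(0 3 1 2)(4 6 8 10) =[3, 2, 0, 1, 6, 5, 8, 7, 10, 9, 4]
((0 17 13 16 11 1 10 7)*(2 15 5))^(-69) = (0 16 10 17 11 7 13 1)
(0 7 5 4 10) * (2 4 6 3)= (0 7 5 6 3 2 4 10)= [7, 1, 4, 2, 10, 6, 3, 5, 8, 9, 0]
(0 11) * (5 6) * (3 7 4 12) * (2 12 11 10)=[10, 1, 12, 7, 11, 6, 5, 4, 8, 9, 2, 0, 3]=(0 10 2 12 3 7 4 11)(5 6)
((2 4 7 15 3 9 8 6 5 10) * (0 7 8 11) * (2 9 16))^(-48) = ((0 7 15 3 16 2 4 8 6 5 10 9 11))^(-48) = (0 16 6 11 3 8 9 15 4 10 7 2 5)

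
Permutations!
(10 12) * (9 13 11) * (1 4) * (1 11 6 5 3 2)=(1 4 11 9 13 6 5 3 2)(10 12)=[0, 4, 1, 2, 11, 3, 5, 7, 8, 13, 12, 9, 10, 6]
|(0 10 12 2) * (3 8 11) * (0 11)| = 7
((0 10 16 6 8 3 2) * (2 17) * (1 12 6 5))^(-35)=((0 10 16 5 1 12 6 8 3 17 2))^(-35)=(0 17 8 12 5 10 2 3 6 1 16)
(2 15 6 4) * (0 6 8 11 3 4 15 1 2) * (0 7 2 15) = (0 6)(1 15 8 11 3 4 7 2) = [6, 15, 1, 4, 7, 5, 0, 2, 11, 9, 10, 3, 12, 13, 14, 8]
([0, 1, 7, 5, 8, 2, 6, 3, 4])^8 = (8)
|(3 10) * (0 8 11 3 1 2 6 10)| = |(0 8 11 3)(1 2 6 10)| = 4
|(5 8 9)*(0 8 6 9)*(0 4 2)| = |(0 8 4 2)(5 6 9)| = 12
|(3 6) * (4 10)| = 2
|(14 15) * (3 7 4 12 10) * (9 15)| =|(3 7 4 12 10)(9 15 14)| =15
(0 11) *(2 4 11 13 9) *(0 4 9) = (0 13)(2 9)(4 11) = [13, 1, 9, 3, 11, 5, 6, 7, 8, 2, 10, 4, 12, 0]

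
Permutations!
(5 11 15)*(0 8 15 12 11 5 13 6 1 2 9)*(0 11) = (0 8 15 13 6 1 2 9 11 12) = [8, 2, 9, 3, 4, 5, 1, 7, 15, 11, 10, 12, 0, 6, 14, 13]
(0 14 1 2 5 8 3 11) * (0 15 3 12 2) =(0 14 1)(2 5 8 12)(3 11 15) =[14, 0, 5, 11, 4, 8, 6, 7, 12, 9, 10, 15, 2, 13, 1, 3]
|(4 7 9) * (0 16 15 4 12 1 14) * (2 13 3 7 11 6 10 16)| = 18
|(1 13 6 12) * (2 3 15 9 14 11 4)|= |(1 13 6 12)(2 3 15 9 14 11 4)|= 28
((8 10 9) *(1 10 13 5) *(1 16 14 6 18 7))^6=(1 16 10 14 9 6 8 18 13 7 5)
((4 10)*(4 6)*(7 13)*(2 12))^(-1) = (2 12)(4 6 10)(7 13)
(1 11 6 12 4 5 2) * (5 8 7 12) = (1 11 6 5 2)(4 8 7 12) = [0, 11, 1, 3, 8, 2, 5, 12, 7, 9, 10, 6, 4]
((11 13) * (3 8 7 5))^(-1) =((3 8 7 5)(11 13))^(-1) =(3 5 7 8)(11 13)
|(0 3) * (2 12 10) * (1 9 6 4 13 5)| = |(0 3)(1 9 6 4 13 5)(2 12 10)| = 6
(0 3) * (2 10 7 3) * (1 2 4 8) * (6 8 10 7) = (0 4 10 6 8 1 2 7 3) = [4, 2, 7, 0, 10, 5, 8, 3, 1, 9, 6]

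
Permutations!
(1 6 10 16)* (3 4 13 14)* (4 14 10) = (1 6 4 13 10 16)(3 14) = [0, 6, 2, 14, 13, 5, 4, 7, 8, 9, 16, 11, 12, 10, 3, 15, 1]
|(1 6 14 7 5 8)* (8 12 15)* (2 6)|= |(1 2 6 14 7 5 12 15 8)|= 9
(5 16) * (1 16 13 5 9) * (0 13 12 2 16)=[13, 0, 16, 3, 4, 12, 6, 7, 8, 1, 10, 11, 2, 5, 14, 15, 9]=(0 13 5 12 2 16 9 1)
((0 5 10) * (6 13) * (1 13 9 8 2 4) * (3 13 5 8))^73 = (0 4 10 2 5 8 1)(3 13 6 9)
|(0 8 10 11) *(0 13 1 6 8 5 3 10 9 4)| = |(0 5 3 10 11 13 1 6 8 9 4)| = 11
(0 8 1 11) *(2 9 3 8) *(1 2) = (0 1 11)(2 9 3 8) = [1, 11, 9, 8, 4, 5, 6, 7, 2, 3, 10, 0]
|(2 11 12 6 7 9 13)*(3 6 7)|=6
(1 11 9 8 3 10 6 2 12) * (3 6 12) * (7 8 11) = (1 7 8 6 2 3 10 12)(9 11) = [0, 7, 3, 10, 4, 5, 2, 8, 6, 11, 12, 9, 1]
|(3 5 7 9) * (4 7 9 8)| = 3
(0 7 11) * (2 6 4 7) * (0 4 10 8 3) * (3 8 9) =(0 2 6 10 9 3)(4 7 11) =[2, 1, 6, 0, 7, 5, 10, 11, 8, 3, 9, 4]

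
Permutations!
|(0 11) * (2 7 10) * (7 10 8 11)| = 4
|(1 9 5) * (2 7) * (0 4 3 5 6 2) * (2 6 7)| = |(0 4 3 5 1 9 7)| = 7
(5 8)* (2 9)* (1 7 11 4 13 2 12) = [0, 7, 9, 3, 13, 8, 6, 11, 5, 12, 10, 4, 1, 2] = (1 7 11 4 13 2 9 12)(5 8)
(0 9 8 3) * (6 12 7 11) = (0 9 8 3)(6 12 7 11) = [9, 1, 2, 0, 4, 5, 12, 11, 3, 8, 10, 6, 7]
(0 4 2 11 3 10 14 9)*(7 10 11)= [4, 1, 7, 11, 2, 5, 6, 10, 8, 0, 14, 3, 12, 13, 9]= (0 4 2 7 10 14 9)(3 11)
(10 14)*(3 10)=(3 10 14)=[0, 1, 2, 10, 4, 5, 6, 7, 8, 9, 14, 11, 12, 13, 3]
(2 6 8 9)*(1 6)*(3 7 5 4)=(1 6 8 9 2)(3 7 5 4)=[0, 6, 1, 7, 3, 4, 8, 5, 9, 2]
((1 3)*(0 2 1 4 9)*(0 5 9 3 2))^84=(9)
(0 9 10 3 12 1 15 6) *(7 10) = [9, 15, 2, 12, 4, 5, 0, 10, 8, 7, 3, 11, 1, 13, 14, 6] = (0 9 7 10 3 12 1 15 6)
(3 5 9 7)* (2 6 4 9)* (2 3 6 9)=(2 9 7 6 4)(3 5)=[0, 1, 9, 5, 2, 3, 4, 6, 8, 7]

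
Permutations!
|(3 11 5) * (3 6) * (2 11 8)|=6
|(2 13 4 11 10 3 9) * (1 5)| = 14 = |(1 5)(2 13 4 11 10 3 9)|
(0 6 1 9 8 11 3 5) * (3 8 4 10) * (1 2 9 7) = (0 6 2 9 4 10 3 5)(1 7)(8 11) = [6, 7, 9, 5, 10, 0, 2, 1, 11, 4, 3, 8]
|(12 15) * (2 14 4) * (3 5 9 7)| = 12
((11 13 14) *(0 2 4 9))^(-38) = ((0 2 4 9)(11 13 14))^(-38) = (0 4)(2 9)(11 13 14)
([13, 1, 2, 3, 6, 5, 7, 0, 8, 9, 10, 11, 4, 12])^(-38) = (0 6 12)(4 13 7)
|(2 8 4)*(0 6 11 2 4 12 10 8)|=|(0 6 11 2)(8 12 10)|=12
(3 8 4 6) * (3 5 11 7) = (3 8 4 6 5 11 7) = [0, 1, 2, 8, 6, 11, 5, 3, 4, 9, 10, 7]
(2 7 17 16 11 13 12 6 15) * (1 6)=(1 6 15 2 7 17 16 11 13 12)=[0, 6, 7, 3, 4, 5, 15, 17, 8, 9, 10, 13, 1, 12, 14, 2, 11, 16]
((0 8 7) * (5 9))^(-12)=(9)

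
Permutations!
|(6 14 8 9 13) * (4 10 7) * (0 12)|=|(0 12)(4 10 7)(6 14 8 9 13)|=30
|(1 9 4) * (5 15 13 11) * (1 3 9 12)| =12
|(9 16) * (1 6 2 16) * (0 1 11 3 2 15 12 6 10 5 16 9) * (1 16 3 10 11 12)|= |(0 16)(1 11 10 5 3 2 9 12 6 15)|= 10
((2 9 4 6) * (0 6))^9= ((0 6 2 9 4))^9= (0 4 9 2 6)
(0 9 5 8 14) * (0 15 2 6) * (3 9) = [3, 1, 6, 9, 4, 8, 0, 7, 14, 5, 10, 11, 12, 13, 15, 2] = (0 3 9 5 8 14 15 2 6)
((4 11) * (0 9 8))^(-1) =(0 8 9)(4 11) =((0 9 8)(4 11))^(-1)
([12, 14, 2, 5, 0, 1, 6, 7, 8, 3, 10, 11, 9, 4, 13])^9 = (14)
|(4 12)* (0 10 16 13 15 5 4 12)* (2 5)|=|(0 10 16 13 15 2 5 4)|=8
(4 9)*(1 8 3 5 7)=[0, 8, 2, 5, 9, 7, 6, 1, 3, 4]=(1 8 3 5 7)(4 9)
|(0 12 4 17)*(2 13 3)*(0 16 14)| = 6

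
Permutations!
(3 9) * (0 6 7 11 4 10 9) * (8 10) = (0 6 7 11 4 8 10 9 3) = [6, 1, 2, 0, 8, 5, 7, 11, 10, 3, 9, 4]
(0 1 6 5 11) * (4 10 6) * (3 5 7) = (0 1 4 10 6 7 3 5 11) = [1, 4, 2, 5, 10, 11, 7, 3, 8, 9, 6, 0]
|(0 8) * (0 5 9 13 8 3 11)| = |(0 3 11)(5 9 13 8)| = 12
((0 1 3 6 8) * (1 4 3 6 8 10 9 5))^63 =((0 4 3 8)(1 6 10 9 5))^63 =(0 8 3 4)(1 9 6 5 10)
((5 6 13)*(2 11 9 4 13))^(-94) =(2 13 11 5 9 6 4)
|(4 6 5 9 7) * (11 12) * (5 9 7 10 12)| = |(4 6 9 10 12 11 5 7)| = 8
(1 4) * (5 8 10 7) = (1 4)(5 8 10 7) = [0, 4, 2, 3, 1, 8, 6, 5, 10, 9, 7]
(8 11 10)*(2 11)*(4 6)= (2 11 10 8)(4 6)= [0, 1, 11, 3, 6, 5, 4, 7, 2, 9, 8, 10]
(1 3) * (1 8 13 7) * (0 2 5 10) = [2, 3, 5, 8, 4, 10, 6, 1, 13, 9, 0, 11, 12, 7] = (0 2 5 10)(1 3 8 13 7)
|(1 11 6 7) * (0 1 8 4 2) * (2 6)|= 4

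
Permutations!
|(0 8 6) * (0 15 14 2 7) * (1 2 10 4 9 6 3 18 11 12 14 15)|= |(0 8 3 18 11 12 14 10 4 9 6 1 2 7)|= 14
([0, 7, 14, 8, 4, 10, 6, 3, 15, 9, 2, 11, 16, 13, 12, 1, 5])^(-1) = [0, 15, 10, 7, 4, 16, 6, 1, 3, 9, 5, 11, 14, 13, 2, 8, 12]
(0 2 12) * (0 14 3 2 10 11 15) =(0 10 11 15)(2 12 14 3) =[10, 1, 12, 2, 4, 5, 6, 7, 8, 9, 11, 15, 14, 13, 3, 0]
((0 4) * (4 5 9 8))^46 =(0 5 9 8 4)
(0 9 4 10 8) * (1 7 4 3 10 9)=(0 1 7 4 9 3 10 8)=[1, 7, 2, 10, 9, 5, 6, 4, 0, 3, 8]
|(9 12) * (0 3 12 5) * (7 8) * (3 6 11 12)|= 6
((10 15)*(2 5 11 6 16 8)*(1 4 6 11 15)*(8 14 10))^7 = (1 4 6 16 14 10)(2 8 15 5)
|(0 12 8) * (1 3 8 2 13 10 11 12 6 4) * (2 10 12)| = |(0 6 4 1 3 8)(2 13 12 10 11)| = 30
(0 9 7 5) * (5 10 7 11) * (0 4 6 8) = [9, 1, 2, 3, 6, 4, 8, 10, 0, 11, 7, 5] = (0 9 11 5 4 6 8)(7 10)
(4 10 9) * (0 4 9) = (0 4 10) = [4, 1, 2, 3, 10, 5, 6, 7, 8, 9, 0]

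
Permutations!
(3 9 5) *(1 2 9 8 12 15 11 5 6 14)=(1 2 9 6 14)(3 8 12 15 11 5)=[0, 2, 9, 8, 4, 3, 14, 7, 12, 6, 10, 5, 15, 13, 1, 11]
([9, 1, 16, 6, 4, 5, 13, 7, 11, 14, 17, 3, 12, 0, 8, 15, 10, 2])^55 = [13, 1, 17, 11, 4, 5, 3, 7, 14, 0, 16, 8, 12, 6, 9, 15, 2, 10]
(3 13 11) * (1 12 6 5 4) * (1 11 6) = [0, 12, 2, 13, 11, 4, 5, 7, 8, 9, 10, 3, 1, 6] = (1 12)(3 13 6 5 4 11)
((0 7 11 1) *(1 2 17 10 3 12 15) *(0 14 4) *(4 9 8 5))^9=(0 1 2 8 3)(4 15 11 9 10)(5 12 7 14 17)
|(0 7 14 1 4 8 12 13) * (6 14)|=9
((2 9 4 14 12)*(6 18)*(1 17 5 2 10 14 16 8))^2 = ((1 17 5 2 9 4 16 8)(6 18)(10 14 12))^2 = (18)(1 5 9 16)(2 4 8 17)(10 12 14)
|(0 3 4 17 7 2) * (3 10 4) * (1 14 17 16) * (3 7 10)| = |(0 3 7 2)(1 14 17 10 4 16)| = 12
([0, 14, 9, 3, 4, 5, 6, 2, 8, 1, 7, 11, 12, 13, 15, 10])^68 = (1 2 10 14 9 7 15)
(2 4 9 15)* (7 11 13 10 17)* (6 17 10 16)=(2 4 9 15)(6 17 7 11 13 16)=[0, 1, 4, 3, 9, 5, 17, 11, 8, 15, 10, 13, 12, 16, 14, 2, 6, 7]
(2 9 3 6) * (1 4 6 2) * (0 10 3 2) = (0 10 3)(1 4 6)(2 9) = [10, 4, 9, 0, 6, 5, 1, 7, 8, 2, 3]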